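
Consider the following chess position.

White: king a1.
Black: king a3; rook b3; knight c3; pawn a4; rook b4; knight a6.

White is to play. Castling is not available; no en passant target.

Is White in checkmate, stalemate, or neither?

White to move; white king on a1.
In check: no.
King squares — b1: attacked by Rb3; a2: attacked by Ka3; b2: attacked by Ka3.
Legal moves for White: none.
Not in check and no legal moves → stalemate.

stalemate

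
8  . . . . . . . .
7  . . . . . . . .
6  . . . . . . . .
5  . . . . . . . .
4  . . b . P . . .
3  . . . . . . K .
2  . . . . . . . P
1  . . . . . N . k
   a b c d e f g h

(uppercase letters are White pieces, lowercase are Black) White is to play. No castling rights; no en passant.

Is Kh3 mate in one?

After Kh3: black king on h1; in check: no.
Black is not in check, so this cannot be checkmate.

no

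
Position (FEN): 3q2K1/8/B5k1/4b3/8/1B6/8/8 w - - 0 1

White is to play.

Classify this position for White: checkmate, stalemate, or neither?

checkmate

White to move; white king on g8.
In check: yes, from the black queen on d8.
King squares — f7: attacked by Kg6; g7: attacked by Be5; h7: attacked by Kg6; f8: attacked by Qd8; h8: attacked by Be5.
Legal moves for White: none.
In check with no legal moves → checkmate.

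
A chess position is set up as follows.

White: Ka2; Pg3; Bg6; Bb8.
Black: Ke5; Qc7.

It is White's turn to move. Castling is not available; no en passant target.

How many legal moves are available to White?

17

White to move; king on a2.
In check: no.
Legal moves: Bxc7+, Ba7, Be8, Bh7, Bf7, Bh5, Bf5, Be4, Bd3, Bc2, Bb1, Kb3, Ka3, Kb2, Kb1, Ka1, g4.
Count: 17.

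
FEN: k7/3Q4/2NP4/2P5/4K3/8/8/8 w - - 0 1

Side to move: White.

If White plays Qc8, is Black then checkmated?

yes

After Qc8: black king on a8; in check: yes, from the white queen on c8.
King squares — a7: attacked by Nc6; b7: attacked by Qc8; b8: attacked by Nc6.
Black has no legal moves → checkmate.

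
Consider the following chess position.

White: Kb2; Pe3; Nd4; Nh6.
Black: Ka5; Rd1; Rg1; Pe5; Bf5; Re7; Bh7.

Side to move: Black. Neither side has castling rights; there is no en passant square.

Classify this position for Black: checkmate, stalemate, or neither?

neither

Black to move; black king on a5.
In check: no.
Legal moves for Black include: Bg8, Bhg6, Re8, Reg7, Rf7, Rd7, Rc7, Rb7+, Ra7, Re6, Bc8, Bd7, Bfg6, Be6, Bg4, Be4, Bh3, Bd3, ... (list truncated; more exist).
Black has legal moves and is not in check → neither.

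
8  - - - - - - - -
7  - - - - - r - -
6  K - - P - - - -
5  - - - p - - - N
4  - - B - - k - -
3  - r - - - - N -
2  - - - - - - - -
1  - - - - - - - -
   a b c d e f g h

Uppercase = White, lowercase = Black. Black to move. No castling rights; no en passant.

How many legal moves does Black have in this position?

Black to move; king on f4.
In check: yes, from the white knight on h5.
Legal moves: Kg5, Ke5, Kg4, Kf3, Ke3.
Count: 5.

5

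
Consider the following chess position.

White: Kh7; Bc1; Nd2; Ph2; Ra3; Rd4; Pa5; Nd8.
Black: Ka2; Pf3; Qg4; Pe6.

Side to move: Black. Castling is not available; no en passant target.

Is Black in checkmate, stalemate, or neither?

Black to move; black king on a2.
In check: yes, from the white rook on a3.
King squares — a1: attacked by Ra3; b1: attacked by Nd2; b2: attacked by Bc1; a3: attacked by Bc1; b3: attacked by Nd2.
Legal moves for Black: none.
In check with no legal moves → checkmate.

checkmate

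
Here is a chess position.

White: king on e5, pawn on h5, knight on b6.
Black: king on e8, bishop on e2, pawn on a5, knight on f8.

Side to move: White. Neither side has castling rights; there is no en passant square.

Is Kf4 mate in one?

no

After Kf4: black king on e8; in check: no.
Black is not in check, so this cannot be checkmate.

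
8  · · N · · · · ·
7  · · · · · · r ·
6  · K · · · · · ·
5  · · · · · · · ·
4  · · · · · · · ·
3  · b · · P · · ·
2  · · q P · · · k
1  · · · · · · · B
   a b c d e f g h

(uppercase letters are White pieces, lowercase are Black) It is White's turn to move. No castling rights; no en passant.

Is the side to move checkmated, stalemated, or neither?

neither

White to move; white king on b6.
In check: no.
Legal moves for White: Ne7, Na7, Nd6, Ka6, Kb5, Ka5, Ba8, Bb7, Bc6, Bd5, Be4, Bf3, Bg2, e4, d3, d4.
White has 16 legal moves and is not in check → neither.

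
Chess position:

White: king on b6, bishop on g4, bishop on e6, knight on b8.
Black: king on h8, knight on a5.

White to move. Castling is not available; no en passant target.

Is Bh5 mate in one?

After Bh5: black king on h8; in check: no.
Black is not in check, so this cannot be checkmate.

no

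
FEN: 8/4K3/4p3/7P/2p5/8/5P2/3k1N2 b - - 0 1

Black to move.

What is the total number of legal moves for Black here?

6

Black to move; king on d1.
In check: no.
Legal moves: Ke2, Kc2, Ke1, Kc1, e5, c3.
Count: 6.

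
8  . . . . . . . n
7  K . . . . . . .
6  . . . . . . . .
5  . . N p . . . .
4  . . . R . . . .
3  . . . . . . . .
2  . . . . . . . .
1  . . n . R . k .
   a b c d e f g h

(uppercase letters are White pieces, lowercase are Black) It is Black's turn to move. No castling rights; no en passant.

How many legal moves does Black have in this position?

3

Black to move; king on g1.
In check: yes, from the white rook on e1.
Legal moves: Kh2, Kg2, Kf2.
Count: 3.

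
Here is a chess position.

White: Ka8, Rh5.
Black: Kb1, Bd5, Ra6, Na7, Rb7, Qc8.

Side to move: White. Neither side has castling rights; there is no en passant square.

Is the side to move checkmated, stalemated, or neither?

checkmate

White to move; white king on a8.
In check: yes, from the black queen on c8.
King squares — a7: attacked by Ra6; b7: attacked by Bd5; b8: attacked by Rb7.
Legal moves for White: none.
In check with no legal moves → checkmate.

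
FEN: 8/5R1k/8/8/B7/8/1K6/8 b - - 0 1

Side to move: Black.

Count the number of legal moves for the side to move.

Black to move; king on h7.
In check: yes, from the white rook on f7.
Legal moves: Kh8, Kg8, Kh6, Kg6.
Count: 4.

4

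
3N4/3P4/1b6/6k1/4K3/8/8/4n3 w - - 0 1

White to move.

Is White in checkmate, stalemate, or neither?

neither

White to move; white king on e4.
In check: no.
Legal moves for White: Nf7+, Nb7, Ne6+, Nc6, Ke5, Kd5.
White has 6 legal moves and is not in check → neither.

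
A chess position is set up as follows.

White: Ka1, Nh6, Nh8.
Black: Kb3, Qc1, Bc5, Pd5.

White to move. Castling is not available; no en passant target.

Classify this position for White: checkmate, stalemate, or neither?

White to move; white king on a1.
In check: yes, from the black queen on c1.
King squares — b1: attacked by Qc1; a2: attacked by Kb3; b2: attacked by Qc1.
Legal moves for White: none.
In check with no legal moves → checkmate.

checkmate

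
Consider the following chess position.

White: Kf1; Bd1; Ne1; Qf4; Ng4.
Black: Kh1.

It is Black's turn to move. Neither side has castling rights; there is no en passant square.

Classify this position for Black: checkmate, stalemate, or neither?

Black to move; black king on h1.
In check: no.
King squares — g1: attacked by Kf1; g2: attacked by Ne1; h2: attacked by Qf4.
Legal moves for Black: none.
Not in check and no legal moves → stalemate.

stalemate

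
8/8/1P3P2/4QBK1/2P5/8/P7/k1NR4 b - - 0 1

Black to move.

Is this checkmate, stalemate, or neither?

checkmate

Black to move; black king on a1.
In check: yes, from the white queen on e5.
King squares — b1: attacked by Bf5; a2: attacked by Nc1; b2: attacked by Qe5.
Legal moves for Black: none.
In check with no legal moves → checkmate.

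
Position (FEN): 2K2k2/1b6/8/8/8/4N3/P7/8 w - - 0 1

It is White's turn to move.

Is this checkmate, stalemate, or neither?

White to move; white king on c8.
In check: yes, from the black bishop on b7.
Legal moves for White: Kd8, Kb8, Kd7, Kc7, Kxb7.
White is in check but has 5 legal moves → neither.

neither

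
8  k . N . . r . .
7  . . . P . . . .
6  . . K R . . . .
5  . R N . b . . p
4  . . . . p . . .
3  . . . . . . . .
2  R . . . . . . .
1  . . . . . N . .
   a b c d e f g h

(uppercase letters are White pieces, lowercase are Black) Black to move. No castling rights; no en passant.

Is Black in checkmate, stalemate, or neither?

Black to move; black king on a8.
In check: yes, from the white rook on a2.
King squares — a7: attacked by Ra2; b7: attacked by Rb5; b8: attacked by Rb5.
Legal moves for Black: none.
In check with no legal moves → checkmate.

checkmate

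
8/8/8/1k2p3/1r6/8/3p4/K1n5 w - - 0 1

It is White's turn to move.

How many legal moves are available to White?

0

White to move; king on a1.
In check: no.
Legal moves: none.
Count: 0.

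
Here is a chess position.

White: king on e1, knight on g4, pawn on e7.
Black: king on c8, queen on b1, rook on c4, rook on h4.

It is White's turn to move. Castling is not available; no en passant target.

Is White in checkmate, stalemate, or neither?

White to move; white king on e1.
In check: yes, from the black queen on b1.
King squares — d1: attacked by Qb1; f1: attacked by Qb1; d2: available; e2: available; f2: available.
Legal moves for White: Kf2, Ke2, Kd2.
White is in check but has 3 legal moves → neither.

neither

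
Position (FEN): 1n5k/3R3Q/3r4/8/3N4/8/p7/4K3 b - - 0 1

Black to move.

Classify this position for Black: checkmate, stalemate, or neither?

checkmate

Black to move; black king on h8.
In check: yes, from the white queen on h7.
King squares — g7: attacked by Rd7; h7: attacked by Rd7; g8: attacked by Qh7.
Legal moves for Black: none.
In check with no legal moves → checkmate.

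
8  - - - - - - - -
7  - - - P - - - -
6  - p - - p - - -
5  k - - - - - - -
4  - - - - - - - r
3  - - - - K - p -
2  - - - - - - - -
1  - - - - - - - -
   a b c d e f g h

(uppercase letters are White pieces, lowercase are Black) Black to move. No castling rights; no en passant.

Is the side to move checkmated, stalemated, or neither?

neither

Black to move; black king on a5.
In check: no.
Legal moves for Black include: Ka6, Kb5, Kb4, Ka4, Rh8, Rh7, Rh6, Rh5, Rg4, Rf4, Re4+, Rd4, Rc4, Rb4, Ra4, Rh3, Rh2, Rh1, ... (list truncated; more exist).
Black has legal moves and is not in check → neither.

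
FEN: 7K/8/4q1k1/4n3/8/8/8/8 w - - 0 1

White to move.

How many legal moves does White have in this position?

0

White to move; king on h8.
In check: no.
Legal moves: none.
Count: 0.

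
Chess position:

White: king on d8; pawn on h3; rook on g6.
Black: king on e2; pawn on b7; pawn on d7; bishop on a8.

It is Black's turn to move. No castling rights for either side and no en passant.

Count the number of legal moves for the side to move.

12

Black to move; king on e2.
In check: no.
Legal moves: Kf3, Ke3, Kd3, Kf2, Kd2, Kf1, Ke1, Kd1, d6, b6, d5, b5.
Count: 12.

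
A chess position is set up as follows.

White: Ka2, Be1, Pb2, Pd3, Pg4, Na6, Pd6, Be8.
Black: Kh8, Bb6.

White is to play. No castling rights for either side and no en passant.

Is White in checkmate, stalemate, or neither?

White to move; white king on a2.
In check: no.
Legal moves for White include: Bf7, Bd7, Bg6, Bc6, Bh5, Bb5, Ba4, Nb8, Nc7, Nc5, Nb4, Kb3, Ka3, Kb1, Ka1, Ba5, Bh4, Bb4, ... (list truncated; more exist).
White has legal moves and is not in check → neither.

neither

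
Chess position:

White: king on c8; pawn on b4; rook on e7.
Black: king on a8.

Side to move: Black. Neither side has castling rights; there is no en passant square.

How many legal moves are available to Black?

Black to move; king on a8.
In check: no.
Legal moves: none.
Count: 0.

0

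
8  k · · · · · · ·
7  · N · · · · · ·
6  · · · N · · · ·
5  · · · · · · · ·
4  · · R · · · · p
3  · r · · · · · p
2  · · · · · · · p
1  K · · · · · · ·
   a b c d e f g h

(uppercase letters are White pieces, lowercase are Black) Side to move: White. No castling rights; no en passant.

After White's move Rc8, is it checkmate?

no

After Rc8: black king on a8; in check: yes, from the white rook on c8.
Black has 1 legal reply: Ka7.
In check but a legal move exists → not checkmate.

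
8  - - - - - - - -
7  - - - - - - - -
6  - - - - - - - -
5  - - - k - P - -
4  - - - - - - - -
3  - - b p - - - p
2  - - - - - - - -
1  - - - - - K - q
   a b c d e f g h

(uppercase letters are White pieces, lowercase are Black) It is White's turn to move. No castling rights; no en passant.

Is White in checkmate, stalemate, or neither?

neither

White to move; white king on f1.
In check: yes, from the black queen on h1.
King squares — e1: attacked by Qh1; g1: attacked by Qh1; e2: attacked by Pd3; f2: available; g2: attacked by Qh1.
Legal moves for White: Kf2.
White is in check but has 1 legal move → neither.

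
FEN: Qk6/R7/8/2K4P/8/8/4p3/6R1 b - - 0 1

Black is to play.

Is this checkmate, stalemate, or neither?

Black to move; black king on b8.
In check: yes, from the white queen on a8.
King squares — a7: attacked by Qa8; b7: attacked by Ra7; c7: attacked by Ra7; a8: attacked by Ra7; c8: attacked by Qa8.
Legal moves for Black: none.
In check with no legal moves → checkmate.

checkmate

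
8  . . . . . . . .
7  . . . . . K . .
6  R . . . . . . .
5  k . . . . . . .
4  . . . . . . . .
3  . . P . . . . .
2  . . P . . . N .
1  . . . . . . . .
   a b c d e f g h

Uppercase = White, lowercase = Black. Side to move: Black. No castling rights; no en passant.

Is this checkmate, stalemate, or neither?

neither

Black to move; black king on a5.
In check: yes, from the white rook on a6.
Legal moves for Black: Kxa6, Kb5.
Black is in check but has 2 legal moves → neither.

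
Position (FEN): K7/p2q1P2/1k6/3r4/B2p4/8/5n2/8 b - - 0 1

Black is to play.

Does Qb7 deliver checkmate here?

After Qb7: white king on a8; in check: yes, from the black queen on b7.
King squares — a7: attacked by Kb6; b7: attacked by Kb6; b8: attacked by Qb7.
White has no legal moves → checkmate.

yes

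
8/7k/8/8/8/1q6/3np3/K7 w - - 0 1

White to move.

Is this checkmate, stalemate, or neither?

stalemate

White to move; white king on a1.
In check: no.
King squares — b1: attacked by Nd2; a2: attacked by Qb3; b2: attacked by Qb3.
Legal moves for White: none.
Not in check and no legal moves → stalemate.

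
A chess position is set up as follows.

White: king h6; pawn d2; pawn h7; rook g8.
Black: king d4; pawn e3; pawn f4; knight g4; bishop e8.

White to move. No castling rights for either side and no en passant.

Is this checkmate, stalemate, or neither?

neither

White to move; white king on h6.
In check: yes, from the black knight on g4.
Legal moves for White: Kg7, Kg5, Rxg4.
White is in check but has 3 legal moves → neither.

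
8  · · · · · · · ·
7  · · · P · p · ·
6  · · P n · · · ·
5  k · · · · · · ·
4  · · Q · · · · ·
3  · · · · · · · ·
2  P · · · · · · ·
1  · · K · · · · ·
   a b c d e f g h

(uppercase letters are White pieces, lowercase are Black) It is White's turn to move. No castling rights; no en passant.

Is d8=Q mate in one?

After d8=Q: black king on a5; in check: yes, from the white queen on d8.
King squares — a4: attacked by Qc4; b4: attacked by Qc4; b5: attacked by Qc4; a6: attacked by Qc4; b6: attacked by Qd8.
Black has no legal moves → checkmate.

yes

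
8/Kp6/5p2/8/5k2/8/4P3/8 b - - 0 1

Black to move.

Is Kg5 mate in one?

no

After Kg5: white king on a7; in check: no.
White is not in check, so this cannot be checkmate.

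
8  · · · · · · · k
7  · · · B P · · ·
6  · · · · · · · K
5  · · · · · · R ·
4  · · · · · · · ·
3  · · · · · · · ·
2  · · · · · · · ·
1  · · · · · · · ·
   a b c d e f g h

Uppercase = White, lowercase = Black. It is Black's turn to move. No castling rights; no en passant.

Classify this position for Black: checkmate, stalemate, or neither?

stalemate

Black to move; black king on h8.
In check: no.
King squares — g7: attacked by Rg5; h7: attacked by Kh6; g8: attacked by Rg5.
Legal moves for Black: none.
Not in check and no legal moves → stalemate.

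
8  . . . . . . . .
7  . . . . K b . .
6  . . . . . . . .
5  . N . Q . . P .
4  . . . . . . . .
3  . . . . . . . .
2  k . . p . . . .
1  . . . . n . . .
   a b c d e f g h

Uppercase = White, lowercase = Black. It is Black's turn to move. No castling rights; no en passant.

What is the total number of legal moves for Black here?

Black to move; king on a2.
In check: yes, from the white queen on d5.
Legal moves: Kb2, Kb1, Ka1, Bxd5.
Count: 4.

4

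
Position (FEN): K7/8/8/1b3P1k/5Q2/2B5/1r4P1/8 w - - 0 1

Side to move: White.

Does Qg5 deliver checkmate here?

no

After Qg5: black king on h5; in check: yes, from the white queen on g5.
Black has 1 legal reply: Kxg5.
In check but a legal move exists → not checkmate.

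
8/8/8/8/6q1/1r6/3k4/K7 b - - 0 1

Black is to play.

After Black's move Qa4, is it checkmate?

yes

After Qa4: white king on a1; in check: yes, from the black queen on a4.
King squares — b1: attacked by Rb3; a2: attacked by Qa4; b2: attacked by Rb3.
White has no legal moves → checkmate.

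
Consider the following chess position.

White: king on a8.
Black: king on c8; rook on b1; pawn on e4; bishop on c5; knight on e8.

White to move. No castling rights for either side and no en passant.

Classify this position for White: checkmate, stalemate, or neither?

White to move; white king on a8.
In check: no.
King squares — a7: attacked by Bc5; b7: attacked by Rb1; b8: attacked by Rb1.
Legal moves for White: none.
Not in check and no legal moves → stalemate.

stalemate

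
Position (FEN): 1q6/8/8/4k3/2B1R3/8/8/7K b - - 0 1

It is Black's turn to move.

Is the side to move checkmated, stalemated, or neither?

neither

Black to move; black king on e5.
In check: yes, from the white rook on e4.
King squares — d4: attacked by Re4; e4: available; f4: attacked by Re4; d5: attacked by Bc4; f5: available; d6: available; e6: attacked by Bc4; f6: available.
Legal moves for Black: Kf6, Kd6, Kf5, Kxe4.
Black is in check but has 4 legal moves → neither.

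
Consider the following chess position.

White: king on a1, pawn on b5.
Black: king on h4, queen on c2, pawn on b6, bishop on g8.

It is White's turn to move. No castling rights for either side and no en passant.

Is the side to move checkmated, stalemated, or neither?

stalemate

White to move; white king on a1.
In check: no.
King squares — b1: attacked by Qc2; a2: attacked by Qc2; b2: attacked by Qc2.
Legal moves for White: none.
Not in check and no legal moves → stalemate.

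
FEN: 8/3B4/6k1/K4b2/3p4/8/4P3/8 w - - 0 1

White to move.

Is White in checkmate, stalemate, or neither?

White to move; white king on a5.
In check: no.
Legal moves for White: Be8+, Bc8, Be6, Bc6, Bxf5+, Bb5, Ba4, Kb6, Ka6, Kb5, Kb4, Ka4, e3, e4.
White has 14 legal moves and is not in check → neither.

neither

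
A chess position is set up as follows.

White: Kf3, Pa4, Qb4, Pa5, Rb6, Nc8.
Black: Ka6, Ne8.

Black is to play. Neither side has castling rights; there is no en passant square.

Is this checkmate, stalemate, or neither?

Black to move; black king on a6.
In check: yes, from the white rook on b6.
King squares — a5: attacked by Qb4; b5: attacked by Pa4; b6: attacked by Qb4; a7: attacked by Nc8; b7: attacked by Rb6.
Legal moves for Black: none.
In check with no legal moves → checkmate.

checkmate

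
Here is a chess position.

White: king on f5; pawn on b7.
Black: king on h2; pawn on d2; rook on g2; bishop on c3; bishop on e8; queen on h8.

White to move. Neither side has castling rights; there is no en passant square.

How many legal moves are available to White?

7

White to move; king on f5.
In check: no.
Legal moves: Ke6, Kf4, Ke4, b8=Q+, b8=R, b8=B+, b8=N.
Count: 7.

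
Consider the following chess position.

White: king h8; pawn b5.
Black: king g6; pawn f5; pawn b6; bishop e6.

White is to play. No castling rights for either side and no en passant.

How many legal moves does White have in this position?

0

White to move; king on h8.
In check: no.
Legal moves: none.
Count: 0.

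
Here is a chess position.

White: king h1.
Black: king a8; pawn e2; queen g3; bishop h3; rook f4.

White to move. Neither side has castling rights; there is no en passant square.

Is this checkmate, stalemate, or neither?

White to move; white king on h1.
In check: no.
King squares — g1: attacked by Qg3; g2: attacked by Qg3; h2: attacked by Qg3.
Legal moves for White: none.
Not in check and no legal moves → stalemate.

stalemate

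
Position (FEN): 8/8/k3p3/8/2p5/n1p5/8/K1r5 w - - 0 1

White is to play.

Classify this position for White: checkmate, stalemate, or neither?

White to move; white king on a1.
In check: yes, from the black rook on c1.
Legal moves for White: Ka2.
White is in check but has 1 legal move → neither.

neither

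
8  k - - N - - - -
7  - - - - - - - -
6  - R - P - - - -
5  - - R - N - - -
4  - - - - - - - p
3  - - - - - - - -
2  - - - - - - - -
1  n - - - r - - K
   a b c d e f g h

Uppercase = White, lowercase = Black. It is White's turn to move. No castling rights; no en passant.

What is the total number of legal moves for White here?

2

White to move; king on h1.
In check: yes, from the black rook on e1.
Legal moves: Kh2, Kg2.
Count: 2.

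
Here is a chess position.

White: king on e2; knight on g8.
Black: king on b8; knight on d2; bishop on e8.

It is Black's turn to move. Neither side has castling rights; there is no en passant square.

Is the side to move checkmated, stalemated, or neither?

neither

Black to move; black king on b8.
In check: no.
Legal moves for Black: Bf7, Bd7, Bg6, Bc6, Bh5+, Bb5+, Ba4, Kc8, Ka8, Kc7, Kb7, Ka7, Ne4, Nc4, Nf3, Nb3, Nf1, Nb1.
Black has 18 legal moves and is not in check → neither.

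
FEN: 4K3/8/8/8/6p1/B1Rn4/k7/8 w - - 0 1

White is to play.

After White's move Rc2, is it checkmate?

After Rc2: black king on a2; in check: yes, from the white rook on c2.
Black has 5 legal replies: Kb3, Kxa3, Kb1, Ka1, Nb2.
In check but a legal move exists → not checkmate.

no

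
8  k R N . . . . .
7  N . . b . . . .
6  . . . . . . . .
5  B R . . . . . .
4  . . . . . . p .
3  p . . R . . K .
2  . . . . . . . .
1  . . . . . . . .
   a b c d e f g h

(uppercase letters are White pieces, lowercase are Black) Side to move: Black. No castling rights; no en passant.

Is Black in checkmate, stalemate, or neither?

Black to move; black king on a8.
In check: yes, from the white rook on b8.
King squares — a7: attacked by Nc8; b7: attacked by Rb5; b8: attacked by Rb5.
Legal moves for Black: none.
In check with no legal moves → checkmate.

checkmate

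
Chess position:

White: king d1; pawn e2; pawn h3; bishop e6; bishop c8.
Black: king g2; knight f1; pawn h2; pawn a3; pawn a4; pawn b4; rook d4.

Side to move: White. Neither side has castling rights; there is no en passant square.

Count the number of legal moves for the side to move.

White to move; king on d1.
In check: yes, from the black rook on d4.
Legal moves: Kc2, Ke1, Kc1.
Count: 3.

3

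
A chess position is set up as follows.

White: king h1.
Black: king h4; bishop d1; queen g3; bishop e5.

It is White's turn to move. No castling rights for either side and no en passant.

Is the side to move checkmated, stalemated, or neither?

White to move; white king on h1.
In check: no.
King squares — g1: attacked by Qg3; g2: attacked by Qg3; h2: attacked by Qg3.
Legal moves for White: none.
Not in check and no legal moves → stalemate.

stalemate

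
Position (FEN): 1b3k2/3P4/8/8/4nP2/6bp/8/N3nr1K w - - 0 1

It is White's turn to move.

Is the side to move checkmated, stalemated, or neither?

checkmate

White to move; white king on h1.
In check: yes, from the black rook on f1.
King squares — g1: attacked by Rf1; g2: attacked by Ne1; h2: attacked by Bg3.
Legal moves for White: none.
In check with no legal moves → checkmate.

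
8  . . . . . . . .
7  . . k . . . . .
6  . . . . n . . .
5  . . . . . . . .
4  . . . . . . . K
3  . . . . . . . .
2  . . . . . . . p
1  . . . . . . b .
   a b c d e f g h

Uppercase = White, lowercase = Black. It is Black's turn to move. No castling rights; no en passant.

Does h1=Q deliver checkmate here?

no

After h1=Q: white king on h4; in check: yes, from the black queen on h1.
White has 2 legal replies: Kg4, Kg3.
In check but a legal move exists → not checkmate.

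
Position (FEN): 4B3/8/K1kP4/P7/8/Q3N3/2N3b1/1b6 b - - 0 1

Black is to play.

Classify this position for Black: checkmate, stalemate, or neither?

Black to move; black king on c6.
In check: yes, from the white bishop on e8.
King squares — b5: attacked by Ka6; c5: attacked by Qa3; d5: attacked by Ne3; b6: attacked by Pa5; d6: attacked by Qa3; b7: attacked by Ka6; c7: attacked by Pd6; d7: attacked by Be8.
Legal moves for Black: none.
In check with no legal moves → checkmate.

checkmate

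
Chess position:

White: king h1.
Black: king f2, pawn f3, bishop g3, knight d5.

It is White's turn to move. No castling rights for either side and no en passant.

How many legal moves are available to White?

0

White to move; king on h1.
In check: no.
Legal moves: none.
Count: 0.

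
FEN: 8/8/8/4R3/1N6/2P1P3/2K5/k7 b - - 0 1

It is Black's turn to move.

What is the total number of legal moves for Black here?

0

Black to move; king on a1.
In check: no.
Legal moves: none.
Count: 0.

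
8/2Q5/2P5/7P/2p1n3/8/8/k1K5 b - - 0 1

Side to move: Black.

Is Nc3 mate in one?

After Nc3: white king on c1; in check: no.
White is not in check, so this cannot be checkmate.

no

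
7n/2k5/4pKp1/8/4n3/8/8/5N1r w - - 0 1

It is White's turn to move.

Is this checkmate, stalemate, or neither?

neither

White to move; white king on f6.
In check: yes, from the black knight on e4.
Legal moves for White: Kg7, Ke7, Kxe6, Ke5.
White is in check but has 4 legal moves → neither.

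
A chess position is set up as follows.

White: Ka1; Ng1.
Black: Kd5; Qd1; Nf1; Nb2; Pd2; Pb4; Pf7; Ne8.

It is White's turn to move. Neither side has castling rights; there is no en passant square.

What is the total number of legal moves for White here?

White to move; king on a1.
In check: yes, from the black queen on d1.
Legal moves: Kxb2, Ka2.
Count: 2.

2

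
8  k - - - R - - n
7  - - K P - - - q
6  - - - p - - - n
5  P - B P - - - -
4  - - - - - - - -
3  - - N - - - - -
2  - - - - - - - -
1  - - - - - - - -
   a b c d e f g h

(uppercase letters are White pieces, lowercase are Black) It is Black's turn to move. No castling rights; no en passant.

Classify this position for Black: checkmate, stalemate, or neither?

Black to move; black king on a8.
In check: yes, from the white rook on e8.
King squares — a7: attacked by Bc5; b7: attacked by Kc7; b8: attacked by Kc7.
Legal moves for Black: none.
In check with no legal moves → checkmate.

checkmate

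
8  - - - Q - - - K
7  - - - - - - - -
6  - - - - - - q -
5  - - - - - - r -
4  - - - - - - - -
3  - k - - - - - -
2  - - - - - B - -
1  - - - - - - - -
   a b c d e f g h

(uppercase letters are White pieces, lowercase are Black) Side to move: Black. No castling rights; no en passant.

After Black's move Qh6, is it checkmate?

yes

After Qh6: white king on h8; in check: yes, from the black queen on h6.
King squares — g7: attacked by Rg5; h7: attacked by Qh6; g8: attacked by Rg5.
White has no legal moves → checkmate.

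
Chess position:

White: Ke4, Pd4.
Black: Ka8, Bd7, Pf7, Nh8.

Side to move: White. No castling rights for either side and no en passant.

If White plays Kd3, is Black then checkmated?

no

After Kd3: black king on a8; in check: no.
Black is not in check, so this cannot be checkmate.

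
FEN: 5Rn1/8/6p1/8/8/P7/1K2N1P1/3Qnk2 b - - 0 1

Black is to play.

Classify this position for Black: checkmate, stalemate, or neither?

Black to move; black king on f1.
In check: yes, from the white rook on f8.
King squares — e1: own knight; g1: attacked by Ne2; e2: attacked by Qd1; f2: attacked by Rf8; g2: available.
Legal moves for Black: Kxg2, Nf6.
Black is in check but has 2 legal moves → neither.

neither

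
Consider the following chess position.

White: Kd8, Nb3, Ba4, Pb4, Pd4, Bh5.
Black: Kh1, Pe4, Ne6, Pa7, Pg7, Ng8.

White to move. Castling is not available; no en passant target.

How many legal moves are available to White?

3

White to move; king on d8.
In check: yes, from the black knight on e6.
Legal moves: Ke8, Kc8, Kd7.
Count: 3.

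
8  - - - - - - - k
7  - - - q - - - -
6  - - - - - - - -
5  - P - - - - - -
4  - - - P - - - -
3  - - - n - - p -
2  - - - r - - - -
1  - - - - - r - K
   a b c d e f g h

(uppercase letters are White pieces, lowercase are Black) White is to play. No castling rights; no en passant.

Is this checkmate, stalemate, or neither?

White to move; white king on h1.
In check: yes, from the black rook on f1.
King squares — g1: attacked by Rf1; g2: attacked by Rd2; h2: attacked by Rd2.
Legal moves for White: none.
In check with no legal moves → checkmate.

checkmate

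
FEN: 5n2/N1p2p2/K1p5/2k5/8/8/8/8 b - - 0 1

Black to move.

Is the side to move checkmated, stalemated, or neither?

Black to move; black king on c5.
In check: no.
Legal moves for Black: Nh7, Nd7, Ng6, Ne6, Kd6, Kd5, Kd4, Kc4, Kb4, f6, f5.
Black has 11 legal moves and is not in check → neither.

neither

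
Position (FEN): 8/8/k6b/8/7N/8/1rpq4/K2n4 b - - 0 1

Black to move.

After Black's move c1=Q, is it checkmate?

After c1=Q: white king on a1; in check: yes, from the black queen on c1.
King squares — b1: attacked by Qc1; a2: attacked by Rb2; b2: attacked by Qc1.
White has no legal moves → checkmate.

yes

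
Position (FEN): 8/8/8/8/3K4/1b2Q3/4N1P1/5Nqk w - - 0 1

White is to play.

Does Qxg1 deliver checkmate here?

After Qxg1: black king on h1; in check: yes, from the white queen on g1.
King squares — g1: attacked by Ne2; g2: attacked by Qg1; h2: attacked by Nf1.
Black has no legal moves → checkmate.

yes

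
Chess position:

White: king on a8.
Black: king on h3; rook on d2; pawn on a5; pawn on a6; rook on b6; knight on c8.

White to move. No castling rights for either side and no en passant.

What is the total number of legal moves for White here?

0

White to move; king on a8.
In check: no.
Legal moves: none.
Count: 0.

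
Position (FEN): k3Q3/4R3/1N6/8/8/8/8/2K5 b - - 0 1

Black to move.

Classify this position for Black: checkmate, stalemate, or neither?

Black to move; black king on a8.
In check: yes, from the white knight on b6 and the white queen on e8.
King squares — a7: attacked by Re7; b7: attacked by Re7; b8: attacked by Qe8.
Legal moves for Black: none.
In check with no legal moves → checkmate.

checkmate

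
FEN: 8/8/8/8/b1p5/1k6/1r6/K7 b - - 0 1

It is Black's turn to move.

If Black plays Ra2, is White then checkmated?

After Ra2: white king on a1; in check: yes, from the black rook on a2.
White has 1 legal reply: Kb1.
In check but a legal move exists → not checkmate.

no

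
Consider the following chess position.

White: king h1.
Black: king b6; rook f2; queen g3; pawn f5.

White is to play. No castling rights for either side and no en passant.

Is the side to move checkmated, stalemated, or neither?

White to move; white king on h1.
In check: no.
King squares — g1: attacked by Qg3; g2: attacked by Rf2; h2: attacked by Rf2.
Legal moves for White: none.
Not in check and no legal moves → stalemate.

stalemate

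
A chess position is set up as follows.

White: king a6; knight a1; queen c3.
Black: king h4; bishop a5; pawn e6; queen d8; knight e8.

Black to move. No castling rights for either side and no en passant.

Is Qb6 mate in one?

After Qb6: white king on a6; in check: yes, from the black queen on b6.
King squares — a5: attacked by Qb6; b5: attacked by Qb6; b6: attacked by Ba5; a7: attacked by Qb6; b7: attacked by Qb6.
White has no legal moves → checkmate.

yes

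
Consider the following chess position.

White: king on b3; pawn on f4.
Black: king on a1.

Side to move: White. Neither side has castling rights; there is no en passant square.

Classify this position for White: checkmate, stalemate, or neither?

White to move; white king on b3.
In check: no.
Legal moves for White: Kc4, Kb4, Ka4, Kc3, Ka3, Kc2, f5.
White has 7 legal moves and is not in check → neither.

neither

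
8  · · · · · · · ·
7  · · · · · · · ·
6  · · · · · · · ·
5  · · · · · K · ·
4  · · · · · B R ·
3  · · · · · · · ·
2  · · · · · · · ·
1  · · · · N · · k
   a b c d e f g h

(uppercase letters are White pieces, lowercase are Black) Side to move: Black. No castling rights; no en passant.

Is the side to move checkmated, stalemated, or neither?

stalemate

Black to move; black king on h1.
In check: no.
King squares — g1: attacked by Rg4; g2: attacked by Ne1; h2: attacked by Bf4.
Legal moves for Black: none.
Not in check and no legal moves → stalemate.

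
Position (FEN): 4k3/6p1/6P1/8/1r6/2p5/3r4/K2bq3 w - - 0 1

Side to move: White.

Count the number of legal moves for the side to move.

White to move; king on a1.
In check: no.
Legal moves: none.
Count: 0.

0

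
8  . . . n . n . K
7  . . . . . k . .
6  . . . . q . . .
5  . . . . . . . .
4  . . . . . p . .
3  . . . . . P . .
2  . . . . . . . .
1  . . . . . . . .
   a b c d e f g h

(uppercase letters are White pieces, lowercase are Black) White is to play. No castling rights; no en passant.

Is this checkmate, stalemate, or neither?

stalemate

White to move; white king on h8.
In check: no.
King squares — g7: attacked by Kf7; h7: attacked by Nf8; g8: attacked by Kf7.
Legal moves for White: none.
Not in check and no legal moves → stalemate.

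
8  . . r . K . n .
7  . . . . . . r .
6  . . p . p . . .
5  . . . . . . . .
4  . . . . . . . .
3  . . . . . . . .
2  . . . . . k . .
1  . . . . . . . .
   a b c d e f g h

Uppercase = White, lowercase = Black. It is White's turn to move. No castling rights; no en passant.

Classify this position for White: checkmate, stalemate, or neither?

checkmate

White to move; white king on e8.
In check: yes, from the black rook on c8.
King squares — d7: attacked by Rg7; e7: attacked by Rg7; f7: attacked by Rg7; d8: attacked by Rc8; f8: attacked by Rc8.
Legal moves for White: none.
In check with no legal moves → checkmate.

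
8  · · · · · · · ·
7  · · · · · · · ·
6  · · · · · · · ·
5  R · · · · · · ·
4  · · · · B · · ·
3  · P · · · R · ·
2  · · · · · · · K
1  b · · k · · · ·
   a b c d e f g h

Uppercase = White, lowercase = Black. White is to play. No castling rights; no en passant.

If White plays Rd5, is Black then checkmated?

After Rd5: black king on d1; in check: yes, from the white rook on d5.
Black has 4 legal replies: Ke2, Ke1, Kc1, Bd4.
In check but a legal move exists → not checkmate.

no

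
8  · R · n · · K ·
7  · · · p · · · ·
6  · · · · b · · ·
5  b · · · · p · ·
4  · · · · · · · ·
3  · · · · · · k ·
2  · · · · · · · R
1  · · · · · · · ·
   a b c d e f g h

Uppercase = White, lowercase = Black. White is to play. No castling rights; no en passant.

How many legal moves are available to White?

4

White to move; king on g8.
In check: yes, from the black bishop on e6.
Legal moves: Kh8, Kf8, Kh7, Kg7.
Count: 4.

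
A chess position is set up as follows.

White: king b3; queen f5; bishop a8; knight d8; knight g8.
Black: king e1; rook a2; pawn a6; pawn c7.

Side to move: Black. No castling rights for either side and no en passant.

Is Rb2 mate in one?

After Rb2: white king on b3; in check: yes, from the black rook on b2.
White has 5 legal replies: Kc4, Ka4, Kc3, Ka3, Kxb2.
In check but a legal move exists → not checkmate.

no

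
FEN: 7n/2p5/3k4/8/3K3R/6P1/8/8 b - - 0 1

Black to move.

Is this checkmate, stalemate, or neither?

neither

Black to move; black king on d6.
In check: no.
Legal moves for Black: Nf7, Ng6, Ke7, Kd7, Ke6, Kc6, c6, c5+.
Black has 8 legal moves and is not in check → neither.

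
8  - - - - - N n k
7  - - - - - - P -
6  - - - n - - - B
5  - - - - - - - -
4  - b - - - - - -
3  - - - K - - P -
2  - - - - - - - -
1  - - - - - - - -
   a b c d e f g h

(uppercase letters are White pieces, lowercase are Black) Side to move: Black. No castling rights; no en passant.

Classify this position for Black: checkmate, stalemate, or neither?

checkmate

Black to move; black king on h8.
In check: yes, from the white pawn on g7.
King squares — g7: attacked by Bh6; h7: attacked by Nf8; g8: own knight.
Legal moves for Black: none.
In check with no legal moves → checkmate.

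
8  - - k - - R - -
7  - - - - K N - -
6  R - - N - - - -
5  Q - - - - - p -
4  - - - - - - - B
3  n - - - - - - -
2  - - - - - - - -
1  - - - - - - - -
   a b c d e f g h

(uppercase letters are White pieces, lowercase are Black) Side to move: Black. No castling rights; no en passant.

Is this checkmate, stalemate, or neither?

checkmate

Black to move; black king on c8.
In check: yes, from the white knight on d6 and the white rook on f8.
King squares — b7: attacked by Nd6; c7: attacked by Qa5; d7: attacked by Ke7; b8: attacked by Rf8; d8: attacked by Qa5.
Legal moves for Black: none.
In check with no legal moves → checkmate.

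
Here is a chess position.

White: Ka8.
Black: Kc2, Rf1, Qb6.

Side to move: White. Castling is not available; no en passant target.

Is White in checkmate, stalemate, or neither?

stalemate

White to move; white king on a8.
In check: no.
King squares — a7: attacked by Qb6; b7: attacked by Qb6; b8: attacked by Qb6.
Legal moves for White: none.
Not in check and no legal moves → stalemate.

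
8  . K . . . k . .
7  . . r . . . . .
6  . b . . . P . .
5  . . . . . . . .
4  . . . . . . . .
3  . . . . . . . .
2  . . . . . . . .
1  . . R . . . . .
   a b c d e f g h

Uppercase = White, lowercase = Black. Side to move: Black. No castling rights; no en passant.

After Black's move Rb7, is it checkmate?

After Rb7: white king on b8; in check: yes, from the black rook on b7.
White has 3 legal replies: Kc8, Ka8, Kxb7.
In check but a legal move exists → not checkmate.

no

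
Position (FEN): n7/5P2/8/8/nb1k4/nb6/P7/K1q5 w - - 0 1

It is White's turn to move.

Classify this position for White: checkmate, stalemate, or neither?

checkmate

White to move; white king on a1.
In check: yes, from the black queen on c1.
King squares — b1: attacked by Qc1; a2: own pawn; b2: attacked by Qc1.
Legal moves for White: none.
In check with no legal moves → checkmate.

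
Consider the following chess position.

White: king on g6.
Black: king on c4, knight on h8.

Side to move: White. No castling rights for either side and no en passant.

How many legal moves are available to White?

White to move; king on g6.
In check: yes, from the black knight on h8.
Legal moves: Kh7, Kg7, Kh6, Kf6, Kh5, Kg5, Kf5.
Count: 7.

7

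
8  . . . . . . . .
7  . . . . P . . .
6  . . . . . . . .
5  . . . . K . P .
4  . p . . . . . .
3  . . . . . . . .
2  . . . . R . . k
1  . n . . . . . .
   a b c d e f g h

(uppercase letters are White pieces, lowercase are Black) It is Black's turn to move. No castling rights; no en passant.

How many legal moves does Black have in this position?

4

Black to move; king on h2.
In check: yes, from the white rook on e2.
Legal moves: Kh3, Kg3, Kh1, Kg1.
Count: 4.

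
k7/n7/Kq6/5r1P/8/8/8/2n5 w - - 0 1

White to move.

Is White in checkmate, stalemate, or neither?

neither

White to move; white king on a6.
In check: yes, from the black queen on b6.
Legal moves for White: Kxb6.
White is in check but has 1 legal move → neither.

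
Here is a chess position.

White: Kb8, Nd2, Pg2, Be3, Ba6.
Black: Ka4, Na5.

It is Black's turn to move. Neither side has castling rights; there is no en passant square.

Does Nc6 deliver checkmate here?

no

After Nc6: white king on b8; in check: yes, from the black knight on c6.
White has 4 legal replies: Kc8, Ka8, Kc7, Kb7.
In check but a legal move exists → not checkmate.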